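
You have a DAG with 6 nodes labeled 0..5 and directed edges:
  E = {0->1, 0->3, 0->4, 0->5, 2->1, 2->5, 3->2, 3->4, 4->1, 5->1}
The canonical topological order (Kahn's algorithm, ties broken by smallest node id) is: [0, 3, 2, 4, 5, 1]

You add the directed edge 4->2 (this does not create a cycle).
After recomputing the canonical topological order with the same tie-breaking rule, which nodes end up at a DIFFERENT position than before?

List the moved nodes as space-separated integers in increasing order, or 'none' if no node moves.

Old toposort: [0, 3, 2, 4, 5, 1]
Added edge 4->2
Recompute Kahn (smallest-id tiebreak):
  initial in-degrees: [0, 4, 2, 1, 2, 2]
  ready (indeg=0): [0]
  pop 0: indeg[1]->3; indeg[3]->0; indeg[4]->1; indeg[5]->1 | ready=[3] | order so far=[0]
  pop 3: indeg[2]->1; indeg[4]->0 | ready=[4] | order so far=[0, 3]
  pop 4: indeg[1]->2; indeg[2]->0 | ready=[2] | order so far=[0, 3, 4]
  pop 2: indeg[1]->1; indeg[5]->0 | ready=[5] | order so far=[0, 3, 4, 2]
  pop 5: indeg[1]->0 | ready=[1] | order so far=[0, 3, 4, 2, 5]
  pop 1: no out-edges | ready=[] | order so far=[0, 3, 4, 2, 5, 1]
New canonical toposort: [0, 3, 4, 2, 5, 1]
Compare positions:
  Node 0: index 0 -> 0 (same)
  Node 1: index 5 -> 5 (same)
  Node 2: index 2 -> 3 (moved)
  Node 3: index 1 -> 1 (same)
  Node 4: index 3 -> 2 (moved)
  Node 5: index 4 -> 4 (same)
Nodes that changed position: 2 4

Answer: 2 4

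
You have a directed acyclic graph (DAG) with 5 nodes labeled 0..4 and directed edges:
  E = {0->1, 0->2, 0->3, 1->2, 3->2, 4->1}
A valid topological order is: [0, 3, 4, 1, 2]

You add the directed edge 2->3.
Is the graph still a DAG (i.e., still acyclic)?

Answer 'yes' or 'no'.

Answer: no

Derivation:
Given toposort: [0, 3, 4, 1, 2]
Position of 2: index 4; position of 3: index 1
New edge 2->3: backward (u after v in old order)
Backward edge: old toposort is now invalid. Check if this creates a cycle.
Does 3 already reach 2? Reachable from 3: [2, 3]. YES -> cycle!
Still a DAG? no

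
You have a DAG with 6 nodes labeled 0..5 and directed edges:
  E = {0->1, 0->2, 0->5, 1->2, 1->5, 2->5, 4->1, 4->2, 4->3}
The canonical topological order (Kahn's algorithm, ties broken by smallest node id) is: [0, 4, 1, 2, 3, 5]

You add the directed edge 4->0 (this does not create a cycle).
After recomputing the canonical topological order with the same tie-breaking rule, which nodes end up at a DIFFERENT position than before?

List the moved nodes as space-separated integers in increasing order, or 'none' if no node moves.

Old toposort: [0, 4, 1, 2, 3, 5]
Added edge 4->0
Recompute Kahn (smallest-id tiebreak):
  initial in-degrees: [1, 2, 3, 1, 0, 3]
  ready (indeg=0): [4]
  pop 4: indeg[0]->0; indeg[1]->1; indeg[2]->2; indeg[3]->0 | ready=[0, 3] | order so far=[4]
  pop 0: indeg[1]->0; indeg[2]->1; indeg[5]->2 | ready=[1, 3] | order so far=[4, 0]
  pop 1: indeg[2]->0; indeg[5]->1 | ready=[2, 3] | order so far=[4, 0, 1]
  pop 2: indeg[5]->0 | ready=[3, 5] | order so far=[4, 0, 1, 2]
  pop 3: no out-edges | ready=[5] | order so far=[4, 0, 1, 2, 3]
  pop 5: no out-edges | ready=[] | order so far=[4, 0, 1, 2, 3, 5]
New canonical toposort: [4, 0, 1, 2, 3, 5]
Compare positions:
  Node 0: index 0 -> 1 (moved)
  Node 1: index 2 -> 2 (same)
  Node 2: index 3 -> 3 (same)
  Node 3: index 4 -> 4 (same)
  Node 4: index 1 -> 0 (moved)
  Node 5: index 5 -> 5 (same)
Nodes that changed position: 0 4

Answer: 0 4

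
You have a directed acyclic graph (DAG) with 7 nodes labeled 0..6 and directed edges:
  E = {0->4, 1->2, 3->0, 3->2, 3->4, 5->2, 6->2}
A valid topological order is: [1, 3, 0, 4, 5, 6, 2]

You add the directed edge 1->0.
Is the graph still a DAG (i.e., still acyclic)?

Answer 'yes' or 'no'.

Answer: yes

Derivation:
Given toposort: [1, 3, 0, 4, 5, 6, 2]
Position of 1: index 0; position of 0: index 2
New edge 1->0: forward
Forward edge: respects the existing order. Still a DAG, same toposort still valid.
Still a DAG? yes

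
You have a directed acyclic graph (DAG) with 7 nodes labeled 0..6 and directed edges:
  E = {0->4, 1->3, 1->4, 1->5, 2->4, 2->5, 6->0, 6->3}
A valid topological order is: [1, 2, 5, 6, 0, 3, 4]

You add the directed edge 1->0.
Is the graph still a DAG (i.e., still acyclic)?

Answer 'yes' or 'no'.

Given toposort: [1, 2, 5, 6, 0, 3, 4]
Position of 1: index 0; position of 0: index 4
New edge 1->0: forward
Forward edge: respects the existing order. Still a DAG, same toposort still valid.
Still a DAG? yes

Answer: yes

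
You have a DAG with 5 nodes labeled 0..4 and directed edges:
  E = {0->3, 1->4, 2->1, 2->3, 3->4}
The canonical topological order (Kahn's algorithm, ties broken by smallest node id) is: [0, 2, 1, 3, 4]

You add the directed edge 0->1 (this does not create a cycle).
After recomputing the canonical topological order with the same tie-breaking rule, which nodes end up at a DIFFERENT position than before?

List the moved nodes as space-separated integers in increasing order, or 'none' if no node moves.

Old toposort: [0, 2, 1, 3, 4]
Added edge 0->1
Recompute Kahn (smallest-id tiebreak):
  initial in-degrees: [0, 2, 0, 2, 2]
  ready (indeg=0): [0, 2]
  pop 0: indeg[1]->1; indeg[3]->1 | ready=[2] | order so far=[0]
  pop 2: indeg[1]->0; indeg[3]->0 | ready=[1, 3] | order so far=[0, 2]
  pop 1: indeg[4]->1 | ready=[3] | order so far=[0, 2, 1]
  pop 3: indeg[4]->0 | ready=[4] | order so far=[0, 2, 1, 3]
  pop 4: no out-edges | ready=[] | order so far=[0, 2, 1, 3, 4]
New canonical toposort: [0, 2, 1, 3, 4]
Compare positions:
  Node 0: index 0 -> 0 (same)
  Node 1: index 2 -> 2 (same)
  Node 2: index 1 -> 1 (same)
  Node 3: index 3 -> 3 (same)
  Node 4: index 4 -> 4 (same)
Nodes that changed position: none

Answer: none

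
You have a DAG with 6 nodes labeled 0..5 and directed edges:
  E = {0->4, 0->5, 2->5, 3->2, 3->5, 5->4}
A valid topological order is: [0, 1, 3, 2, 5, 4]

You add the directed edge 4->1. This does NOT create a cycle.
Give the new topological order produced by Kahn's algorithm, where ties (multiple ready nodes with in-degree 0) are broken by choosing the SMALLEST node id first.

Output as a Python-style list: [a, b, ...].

Answer: [0, 3, 2, 5, 4, 1]

Derivation:
Old toposort: [0, 1, 3, 2, 5, 4]
Added edge: 4->1
Position of 4 (5) > position of 1 (1). Must reorder: 4 must now come before 1.
Run Kahn's algorithm (break ties by smallest node id):
  initial in-degrees: [0, 1, 1, 0, 2, 3]
  ready (indeg=0): [0, 3]
  pop 0: indeg[4]->1; indeg[5]->2 | ready=[3] | order so far=[0]
  pop 3: indeg[2]->0; indeg[5]->1 | ready=[2] | order so far=[0, 3]
  pop 2: indeg[5]->0 | ready=[5] | order so far=[0, 3, 2]
  pop 5: indeg[4]->0 | ready=[4] | order so far=[0, 3, 2, 5]
  pop 4: indeg[1]->0 | ready=[1] | order so far=[0, 3, 2, 5, 4]
  pop 1: no out-edges | ready=[] | order so far=[0, 3, 2, 5, 4, 1]
  Result: [0, 3, 2, 5, 4, 1]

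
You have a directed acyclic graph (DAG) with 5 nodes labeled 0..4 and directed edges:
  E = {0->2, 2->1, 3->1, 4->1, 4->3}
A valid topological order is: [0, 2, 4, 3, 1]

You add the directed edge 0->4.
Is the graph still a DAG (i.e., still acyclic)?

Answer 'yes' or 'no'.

Given toposort: [0, 2, 4, 3, 1]
Position of 0: index 0; position of 4: index 2
New edge 0->4: forward
Forward edge: respects the existing order. Still a DAG, same toposort still valid.
Still a DAG? yes

Answer: yes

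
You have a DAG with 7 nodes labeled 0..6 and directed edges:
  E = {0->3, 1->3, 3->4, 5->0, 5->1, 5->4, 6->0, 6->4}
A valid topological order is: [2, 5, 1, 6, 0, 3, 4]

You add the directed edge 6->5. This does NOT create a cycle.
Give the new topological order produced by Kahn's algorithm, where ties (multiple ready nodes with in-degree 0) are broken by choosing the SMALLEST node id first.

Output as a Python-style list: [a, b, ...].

Old toposort: [2, 5, 1, 6, 0, 3, 4]
Added edge: 6->5
Position of 6 (3) > position of 5 (1). Must reorder: 6 must now come before 5.
Run Kahn's algorithm (break ties by smallest node id):
  initial in-degrees: [2, 1, 0, 2, 3, 1, 0]
  ready (indeg=0): [2, 6]
  pop 2: no out-edges | ready=[6] | order so far=[2]
  pop 6: indeg[0]->1; indeg[4]->2; indeg[5]->0 | ready=[5] | order so far=[2, 6]
  pop 5: indeg[0]->0; indeg[1]->0; indeg[4]->1 | ready=[0, 1] | order so far=[2, 6, 5]
  pop 0: indeg[3]->1 | ready=[1] | order so far=[2, 6, 5, 0]
  pop 1: indeg[3]->0 | ready=[3] | order so far=[2, 6, 5, 0, 1]
  pop 3: indeg[4]->0 | ready=[4] | order so far=[2, 6, 5, 0, 1, 3]
  pop 4: no out-edges | ready=[] | order so far=[2, 6, 5, 0, 1, 3, 4]
  Result: [2, 6, 5, 0, 1, 3, 4]

Answer: [2, 6, 5, 0, 1, 3, 4]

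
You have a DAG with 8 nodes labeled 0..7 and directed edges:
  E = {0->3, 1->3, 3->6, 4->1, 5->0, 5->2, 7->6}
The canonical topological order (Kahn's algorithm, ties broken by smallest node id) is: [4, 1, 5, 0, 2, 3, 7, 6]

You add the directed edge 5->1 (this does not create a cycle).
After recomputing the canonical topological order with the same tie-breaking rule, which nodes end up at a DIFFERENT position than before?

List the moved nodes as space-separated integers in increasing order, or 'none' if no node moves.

Answer: 0 1 5

Derivation:
Old toposort: [4, 1, 5, 0, 2, 3, 7, 6]
Added edge 5->1
Recompute Kahn (smallest-id tiebreak):
  initial in-degrees: [1, 2, 1, 2, 0, 0, 2, 0]
  ready (indeg=0): [4, 5, 7]
  pop 4: indeg[1]->1 | ready=[5, 7] | order so far=[4]
  pop 5: indeg[0]->0; indeg[1]->0; indeg[2]->0 | ready=[0, 1, 2, 7] | order so far=[4, 5]
  pop 0: indeg[3]->1 | ready=[1, 2, 7] | order so far=[4, 5, 0]
  pop 1: indeg[3]->0 | ready=[2, 3, 7] | order so far=[4, 5, 0, 1]
  pop 2: no out-edges | ready=[3, 7] | order so far=[4, 5, 0, 1, 2]
  pop 3: indeg[6]->1 | ready=[7] | order so far=[4, 5, 0, 1, 2, 3]
  pop 7: indeg[6]->0 | ready=[6] | order so far=[4, 5, 0, 1, 2, 3, 7]
  pop 6: no out-edges | ready=[] | order so far=[4, 5, 0, 1, 2, 3, 7, 6]
New canonical toposort: [4, 5, 0, 1, 2, 3, 7, 6]
Compare positions:
  Node 0: index 3 -> 2 (moved)
  Node 1: index 1 -> 3 (moved)
  Node 2: index 4 -> 4 (same)
  Node 3: index 5 -> 5 (same)
  Node 4: index 0 -> 0 (same)
  Node 5: index 2 -> 1 (moved)
  Node 6: index 7 -> 7 (same)
  Node 7: index 6 -> 6 (same)
Nodes that changed position: 0 1 5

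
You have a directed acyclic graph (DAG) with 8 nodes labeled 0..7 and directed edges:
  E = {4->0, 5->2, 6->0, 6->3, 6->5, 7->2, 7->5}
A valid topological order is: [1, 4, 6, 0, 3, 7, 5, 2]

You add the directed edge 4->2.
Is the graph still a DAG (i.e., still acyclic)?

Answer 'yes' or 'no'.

Given toposort: [1, 4, 6, 0, 3, 7, 5, 2]
Position of 4: index 1; position of 2: index 7
New edge 4->2: forward
Forward edge: respects the existing order. Still a DAG, same toposort still valid.
Still a DAG? yes

Answer: yes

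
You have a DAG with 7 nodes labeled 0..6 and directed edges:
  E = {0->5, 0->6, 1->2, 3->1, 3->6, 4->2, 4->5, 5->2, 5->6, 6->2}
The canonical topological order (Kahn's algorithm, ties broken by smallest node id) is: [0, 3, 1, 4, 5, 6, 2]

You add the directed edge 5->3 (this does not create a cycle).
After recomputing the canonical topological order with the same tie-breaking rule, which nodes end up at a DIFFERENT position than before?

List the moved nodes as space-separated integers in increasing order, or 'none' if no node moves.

Old toposort: [0, 3, 1, 4, 5, 6, 2]
Added edge 5->3
Recompute Kahn (smallest-id tiebreak):
  initial in-degrees: [0, 1, 4, 1, 0, 2, 3]
  ready (indeg=0): [0, 4]
  pop 0: indeg[5]->1; indeg[6]->2 | ready=[4] | order so far=[0]
  pop 4: indeg[2]->3; indeg[5]->0 | ready=[5] | order so far=[0, 4]
  pop 5: indeg[2]->2; indeg[3]->0; indeg[6]->1 | ready=[3] | order so far=[0, 4, 5]
  pop 3: indeg[1]->0; indeg[6]->0 | ready=[1, 6] | order so far=[0, 4, 5, 3]
  pop 1: indeg[2]->1 | ready=[6] | order so far=[0, 4, 5, 3, 1]
  pop 6: indeg[2]->0 | ready=[2] | order so far=[0, 4, 5, 3, 1, 6]
  pop 2: no out-edges | ready=[] | order so far=[0, 4, 5, 3, 1, 6, 2]
New canonical toposort: [0, 4, 5, 3, 1, 6, 2]
Compare positions:
  Node 0: index 0 -> 0 (same)
  Node 1: index 2 -> 4 (moved)
  Node 2: index 6 -> 6 (same)
  Node 3: index 1 -> 3 (moved)
  Node 4: index 3 -> 1 (moved)
  Node 5: index 4 -> 2 (moved)
  Node 6: index 5 -> 5 (same)
Nodes that changed position: 1 3 4 5

Answer: 1 3 4 5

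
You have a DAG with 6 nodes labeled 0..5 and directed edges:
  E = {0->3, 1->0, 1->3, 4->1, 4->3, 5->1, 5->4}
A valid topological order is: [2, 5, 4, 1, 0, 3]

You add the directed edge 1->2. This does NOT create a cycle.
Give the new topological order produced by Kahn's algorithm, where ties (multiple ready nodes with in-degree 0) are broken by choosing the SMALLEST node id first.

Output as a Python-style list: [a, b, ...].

Answer: [5, 4, 1, 0, 2, 3]

Derivation:
Old toposort: [2, 5, 4, 1, 0, 3]
Added edge: 1->2
Position of 1 (3) > position of 2 (0). Must reorder: 1 must now come before 2.
Run Kahn's algorithm (break ties by smallest node id):
  initial in-degrees: [1, 2, 1, 3, 1, 0]
  ready (indeg=0): [5]
  pop 5: indeg[1]->1; indeg[4]->0 | ready=[4] | order so far=[5]
  pop 4: indeg[1]->0; indeg[3]->2 | ready=[1] | order so far=[5, 4]
  pop 1: indeg[0]->0; indeg[2]->0; indeg[3]->1 | ready=[0, 2] | order so far=[5, 4, 1]
  pop 0: indeg[3]->0 | ready=[2, 3] | order so far=[5, 4, 1, 0]
  pop 2: no out-edges | ready=[3] | order so far=[5, 4, 1, 0, 2]
  pop 3: no out-edges | ready=[] | order so far=[5, 4, 1, 0, 2, 3]
  Result: [5, 4, 1, 0, 2, 3]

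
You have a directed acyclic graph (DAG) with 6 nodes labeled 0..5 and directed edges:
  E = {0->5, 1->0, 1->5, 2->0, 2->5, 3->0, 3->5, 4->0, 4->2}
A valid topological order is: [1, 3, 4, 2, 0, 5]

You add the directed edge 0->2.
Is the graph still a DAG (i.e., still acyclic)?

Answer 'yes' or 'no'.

Given toposort: [1, 3, 4, 2, 0, 5]
Position of 0: index 4; position of 2: index 3
New edge 0->2: backward (u after v in old order)
Backward edge: old toposort is now invalid. Check if this creates a cycle.
Does 2 already reach 0? Reachable from 2: [0, 2, 5]. YES -> cycle!
Still a DAG? no

Answer: no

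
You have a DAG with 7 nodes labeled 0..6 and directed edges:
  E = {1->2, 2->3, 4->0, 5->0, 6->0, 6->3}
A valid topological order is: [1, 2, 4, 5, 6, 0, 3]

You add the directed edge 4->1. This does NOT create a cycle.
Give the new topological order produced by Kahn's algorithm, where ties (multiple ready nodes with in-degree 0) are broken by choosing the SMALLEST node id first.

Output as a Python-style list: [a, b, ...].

Answer: [4, 1, 2, 5, 6, 0, 3]

Derivation:
Old toposort: [1, 2, 4, 5, 6, 0, 3]
Added edge: 4->1
Position of 4 (2) > position of 1 (0). Must reorder: 4 must now come before 1.
Run Kahn's algorithm (break ties by smallest node id):
  initial in-degrees: [3, 1, 1, 2, 0, 0, 0]
  ready (indeg=0): [4, 5, 6]
  pop 4: indeg[0]->2; indeg[1]->0 | ready=[1, 5, 6] | order so far=[4]
  pop 1: indeg[2]->0 | ready=[2, 5, 6] | order so far=[4, 1]
  pop 2: indeg[3]->1 | ready=[5, 6] | order so far=[4, 1, 2]
  pop 5: indeg[0]->1 | ready=[6] | order so far=[4, 1, 2, 5]
  pop 6: indeg[0]->0; indeg[3]->0 | ready=[0, 3] | order so far=[4, 1, 2, 5, 6]
  pop 0: no out-edges | ready=[3] | order so far=[4, 1, 2, 5, 6, 0]
  pop 3: no out-edges | ready=[] | order so far=[4, 1, 2, 5, 6, 0, 3]
  Result: [4, 1, 2, 5, 6, 0, 3]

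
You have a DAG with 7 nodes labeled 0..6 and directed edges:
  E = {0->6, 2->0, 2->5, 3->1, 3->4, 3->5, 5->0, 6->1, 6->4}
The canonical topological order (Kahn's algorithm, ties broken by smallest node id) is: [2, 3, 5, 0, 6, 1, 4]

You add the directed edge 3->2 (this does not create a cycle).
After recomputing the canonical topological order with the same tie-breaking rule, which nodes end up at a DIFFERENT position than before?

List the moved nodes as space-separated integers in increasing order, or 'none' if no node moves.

Answer: 2 3

Derivation:
Old toposort: [2, 3, 5, 0, 6, 1, 4]
Added edge 3->2
Recompute Kahn (smallest-id tiebreak):
  initial in-degrees: [2, 2, 1, 0, 2, 2, 1]
  ready (indeg=0): [3]
  pop 3: indeg[1]->1; indeg[2]->0; indeg[4]->1; indeg[5]->1 | ready=[2] | order so far=[3]
  pop 2: indeg[0]->1; indeg[5]->0 | ready=[5] | order so far=[3, 2]
  pop 5: indeg[0]->0 | ready=[0] | order so far=[3, 2, 5]
  pop 0: indeg[6]->0 | ready=[6] | order so far=[3, 2, 5, 0]
  pop 6: indeg[1]->0; indeg[4]->0 | ready=[1, 4] | order so far=[3, 2, 5, 0, 6]
  pop 1: no out-edges | ready=[4] | order so far=[3, 2, 5, 0, 6, 1]
  pop 4: no out-edges | ready=[] | order so far=[3, 2, 5, 0, 6, 1, 4]
New canonical toposort: [3, 2, 5, 0, 6, 1, 4]
Compare positions:
  Node 0: index 3 -> 3 (same)
  Node 1: index 5 -> 5 (same)
  Node 2: index 0 -> 1 (moved)
  Node 3: index 1 -> 0 (moved)
  Node 4: index 6 -> 6 (same)
  Node 5: index 2 -> 2 (same)
  Node 6: index 4 -> 4 (same)
Nodes that changed position: 2 3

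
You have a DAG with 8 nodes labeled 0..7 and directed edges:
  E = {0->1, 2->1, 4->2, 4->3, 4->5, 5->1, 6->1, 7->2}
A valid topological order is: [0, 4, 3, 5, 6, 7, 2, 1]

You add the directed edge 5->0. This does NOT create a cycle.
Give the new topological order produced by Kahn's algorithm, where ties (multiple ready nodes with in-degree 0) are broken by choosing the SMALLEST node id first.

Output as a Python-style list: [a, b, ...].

Answer: [4, 3, 5, 0, 6, 7, 2, 1]

Derivation:
Old toposort: [0, 4, 3, 5, 6, 7, 2, 1]
Added edge: 5->0
Position of 5 (3) > position of 0 (0). Must reorder: 5 must now come before 0.
Run Kahn's algorithm (break ties by smallest node id):
  initial in-degrees: [1, 4, 2, 1, 0, 1, 0, 0]
  ready (indeg=0): [4, 6, 7]
  pop 4: indeg[2]->1; indeg[3]->0; indeg[5]->0 | ready=[3, 5, 6, 7] | order so far=[4]
  pop 3: no out-edges | ready=[5, 6, 7] | order so far=[4, 3]
  pop 5: indeg[0]->0; indeg[1]->3 | ready=[0, 6, 7] | order so far=[4, 3, 5]
  pop 0: indeg[1]->2 | ready=[6, 7] | order so far=[4, 3, 5, 0]
  pop 6: indeg[1]->1 | ready=[7] | order so far=[4, 3, 5, 0, 6]
  pop 7: indeg[2]->0 | ready=[2] | order so far=[4, 3, 5, 0, 6, 7]
  pop 2: indeg[1]->0 | ready=[1] | order so far=[4, 3, 5, 0, 6, 7, 2]
  pop 1: no out-edges | ready=[] | order so far=[4, 3, 5, 0, 6, 7, 2, 1]
  Result: [4, 3, 5, 0, 6, 7, 2, 1]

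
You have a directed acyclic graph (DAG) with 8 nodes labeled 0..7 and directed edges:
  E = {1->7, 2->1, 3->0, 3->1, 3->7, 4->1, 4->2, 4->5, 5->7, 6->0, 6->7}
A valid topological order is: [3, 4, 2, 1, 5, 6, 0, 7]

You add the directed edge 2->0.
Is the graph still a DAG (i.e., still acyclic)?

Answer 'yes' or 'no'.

Answer: yes

Derivation:
Given toposort: [3, 4, 2, 1, 5, 6, 0, 7]
Position of 2: index 2; position of 0: index 6
New edge 2->0: forward
Forward edge: respects the existing order. Still a DAG, same toposort still valid.
Still a DAG? yes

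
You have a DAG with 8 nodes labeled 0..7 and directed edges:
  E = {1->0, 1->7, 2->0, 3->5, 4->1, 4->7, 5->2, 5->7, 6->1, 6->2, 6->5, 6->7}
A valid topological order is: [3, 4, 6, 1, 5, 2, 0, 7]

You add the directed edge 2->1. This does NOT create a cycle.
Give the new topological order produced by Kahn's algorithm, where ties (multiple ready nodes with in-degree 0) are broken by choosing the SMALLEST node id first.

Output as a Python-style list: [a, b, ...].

Answer: [3, 4, 6, 5, 2, 1, 0, 7]

Derivation:
Old toposort: [3, 4, 6, 1, 5, 2, 0, 7]
Added edge: 2->1
Position of 2 (5) > position of 1 (3). Must reorder: 2 must now come before 1.
Run Kahn's algorithm (break ties by smallest node id):
  initial in-degrees: [2, 3, 2, 0, 0, 2, 0, 4]
  ready (indeg=0): [3, 4, 6]
  pop 3: indeg[5]->1 | ready=[4, 6] | order so far=[3]
  pop 4: indeg[1]->2; indeg[7]->3 | ready=[6] | order so far=[3, 4]
  pop 6: indeg[1]->1; indeg[2]->1; indeg[5]->0; indeg[7]->2 | ready=[5] | order so far=[3, 4, 6]
  pop 5: indeg[2]->0; indeg[7]->1 | ready=[2] | order so far=[3, 4, 6, 5]
  pop 2: indeg[0]->1; indeg[1]->0 | ready=[1] | order so far=[3, 4, 6, 5, 2]
  pop 1: indeg[0]->0; indeg[7]->0 | ready=[0, 7] | order so far=[3, 4, 6, 5, 2, 1]
  pop 0: no out-edges | ready=[7] | order so far=[3, 4, 6, 5, 2, 1, 0]
  pop 7: no out-edges | ready=[] | order so far=[3, 4, 6, 5, 2, 1, 0, 7]
  Result: [3, 4, 6, 5, 2, 1, 0, 7]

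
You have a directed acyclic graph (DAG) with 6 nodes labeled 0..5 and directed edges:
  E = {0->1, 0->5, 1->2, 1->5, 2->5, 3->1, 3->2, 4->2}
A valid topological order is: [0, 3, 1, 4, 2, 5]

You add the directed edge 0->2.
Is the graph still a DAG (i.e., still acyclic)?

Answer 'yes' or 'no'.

Given toposort: [0, 3, 1, 4, 2, 5]
Position of 0: index 0; position of 2: index 4
New edge 0->2: forward
Forward edge: respects the existing order. Still a DAG, same toposort still valid.
Still a DAG? yes

Answer: yes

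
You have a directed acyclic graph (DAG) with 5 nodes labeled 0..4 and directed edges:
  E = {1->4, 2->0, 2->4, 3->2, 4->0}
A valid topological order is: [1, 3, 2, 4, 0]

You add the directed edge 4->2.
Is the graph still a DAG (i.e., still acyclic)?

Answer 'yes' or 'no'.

Answer: no

Derivation:
Given toposort: [1, 3, 2, 4, 0]
Position of 4: index 3; position of 2: index 2
New edge 4->2: backward (u after v in old order)
Backward edge: old toposort is now invalid. Check if this creates a cycle.
Does 2 already reach 4? Reachable from 2: [0, 2, 4]. YES -> cycle!
Still a DAG? no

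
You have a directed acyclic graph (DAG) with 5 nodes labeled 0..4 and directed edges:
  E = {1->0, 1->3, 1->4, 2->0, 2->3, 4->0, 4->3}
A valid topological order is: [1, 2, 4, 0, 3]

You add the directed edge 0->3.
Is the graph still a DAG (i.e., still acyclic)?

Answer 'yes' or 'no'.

Given toposort: [1, 2, 4, 0, 3]
Position of 0: index 3; position of 3: index 4
New edge 0->3: forward
Forward edge: respects the existing order. Still a DAG, same toposort still valid.
Still a DAG? yes

Answer: yes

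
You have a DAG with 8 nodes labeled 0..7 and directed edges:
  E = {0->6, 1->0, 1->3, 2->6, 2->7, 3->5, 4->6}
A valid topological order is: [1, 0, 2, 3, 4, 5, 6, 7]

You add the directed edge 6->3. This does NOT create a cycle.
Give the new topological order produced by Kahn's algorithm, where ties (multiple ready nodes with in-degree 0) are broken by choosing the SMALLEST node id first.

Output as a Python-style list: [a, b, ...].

Answer: [1, 0, 2, 4, 6, 3, 5, 7]

Derivation:
Old toposort: [1, 0, 2, 3, 4, 5, 6, 7]
Added edge: 6->3
Position of 6 (6) > position of 3 (3). Must reorder: 6 must now come before 3.
Run Kahn's algorithm (break ties by smallest node id):
  initial in-degrees: [1, 0, 0, 2, 0, 1, 3, 1]
  ready (indeg=0): [1, 2, 4]
  pop 1: indeg[0]->0; indeg[3]->1 | ready=[0, 2, 4] | order so far=[1]
  pop 0: indeg[6]->2 | ready=[2, 4] | order so far=[1, 0]
  pop 2: indeg[6]->1; indeg[7]->0 | ready=[4, 7] | order so far=[1, 0, 2]
  pop 4: indeg[6]->0 | ready=[6, 7] | order so far=[1, 0, 2, 4]
  pop 6: indeg[3]->0 | ready=[3, 7] | order so far=[1, 0, 2, 4, 6]
  pop 3: indeg[5]->0 | ready=[5, 7] | order so far=[1, 0, 2, 4, 6, 3]
  pop 5: no out-edges | ready=[7] | order so far=[1, 0, 2, 4, 6, 3, 5]
  pop 7: no out-edges | ready=[] | order so far=[1, 0, 2, 4, 6, 3, 5, 7]
  Result: [1, 0, 2, 4, 6, 3, 5, 7]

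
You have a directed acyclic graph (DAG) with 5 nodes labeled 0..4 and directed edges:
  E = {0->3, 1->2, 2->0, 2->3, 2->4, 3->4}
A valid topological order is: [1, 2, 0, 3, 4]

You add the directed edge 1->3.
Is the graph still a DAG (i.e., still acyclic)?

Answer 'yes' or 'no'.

Given toposort: [1, 2, 0, 3, 4]
Position of 1: index 0; position of 3: index 3
New edge 1->3: forward
Forward edge: respects the existing order. Still a DAG, same toposort still valid.
Still a DAG? yes

Answer: yes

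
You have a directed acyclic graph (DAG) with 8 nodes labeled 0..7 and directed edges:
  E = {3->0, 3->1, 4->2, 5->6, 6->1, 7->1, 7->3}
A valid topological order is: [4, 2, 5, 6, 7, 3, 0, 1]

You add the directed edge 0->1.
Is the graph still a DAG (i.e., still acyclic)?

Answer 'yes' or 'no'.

Answer: yes

Derivation:
Given toposort: [4, 2, 5, 6, 7, 3, 0, 1]
Position of 0: index 6; position of 1: index 7
New edge 0->1: forward
Forward edge: respects the existing order. Still a DAG, same toposort still valid.
Still a DAG? yes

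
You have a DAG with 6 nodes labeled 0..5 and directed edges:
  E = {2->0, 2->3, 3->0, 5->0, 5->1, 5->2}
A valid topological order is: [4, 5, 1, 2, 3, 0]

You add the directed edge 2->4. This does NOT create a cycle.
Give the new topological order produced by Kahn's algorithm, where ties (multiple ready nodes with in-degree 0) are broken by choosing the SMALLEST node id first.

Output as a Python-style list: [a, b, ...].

Old toposort: [4, 5, 1, 2, 3, 0]
Added edge: 2->4
Position of 2 (3) > position of 4 (0). Must reorder: 2 must now come before 4.
Run Kahn's algorithm (break ties by smallest node id):
  initial in-degrees: [3, 1, 1, 1, 1, 0]
  ready (indeg=0): [5]
  pop 5: indeg[0]->2; indeg[1]->0; indeg[2]->0 | ready=[1, 2] | order so far=[5]
  pop 1: no out-edges | ready=[2] | order so far=[5, 1]
  pop 2: indeg[0]->1; indeg[3]->0; indeg[4]->0 | ready=[3, 4] | order so far=[5, 1, 2]
  pop 3: indeg[0]->0 | ready=[0, 4] | order so far=[5, 1, 2, 3]
  pop 0: no out-edges | ready=[4] | order so far=[5, 1, 2, 3, 0]
  pop 4: no out-edges | ready=[] | order so far=[5, 1, 2, 3, 0, 4]
  Result: [5, 1, 2, 3, 0, 4]

Answer: [5, 1, 2, 3, 0, 4]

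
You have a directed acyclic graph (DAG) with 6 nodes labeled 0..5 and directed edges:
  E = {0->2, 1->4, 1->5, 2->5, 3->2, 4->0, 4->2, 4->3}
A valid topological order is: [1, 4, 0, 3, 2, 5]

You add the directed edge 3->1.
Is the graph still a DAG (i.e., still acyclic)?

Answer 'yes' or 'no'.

Answer: no

Derivation:
Given toposort: [1, 4, 0, 3, 2, 5]
Position of 3: index 3; position of 1: index 0
New edge 3->1: backward (u after v in old order)
Backward edge: old toposort is now invalid. Check if this creates a cycle.
Does 1 already reach 3? Reachable from 1: [0, 1, 2, 3, 4, 5]. YES -> cycle!
Still a DAG? no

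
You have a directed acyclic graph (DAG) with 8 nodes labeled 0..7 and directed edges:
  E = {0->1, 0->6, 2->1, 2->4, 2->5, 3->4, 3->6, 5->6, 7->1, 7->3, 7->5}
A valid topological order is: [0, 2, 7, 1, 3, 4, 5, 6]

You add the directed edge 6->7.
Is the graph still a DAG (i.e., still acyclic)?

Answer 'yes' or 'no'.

Answer: no

Derivation:
Given toposort: [0, 2, 7, 1, 3, 4, 5, 6]
Position of 6: index 7; position of 7: index 2
New edge 6->7: backward (u after v in old order)
Backward edge: old toposort is now invalid. Check if this creates a cycle.
Does 7 already reach 6? Reachable from 7: [1, 3, 4, 5, 6, 7]. YES -> cycle!
Still a DAG? no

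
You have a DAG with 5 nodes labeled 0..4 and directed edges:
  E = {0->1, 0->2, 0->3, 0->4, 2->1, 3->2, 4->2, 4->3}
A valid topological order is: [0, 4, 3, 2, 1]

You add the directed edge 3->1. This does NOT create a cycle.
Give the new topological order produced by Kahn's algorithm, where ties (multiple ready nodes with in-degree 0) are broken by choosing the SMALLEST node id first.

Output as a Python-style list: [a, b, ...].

Answer: [0, 4, 3, 2, 1]

Derivation:
Old toposort: [0, 4, 3, 2, 1]
Added edge: 3->1
Position of 3 (2) < position of 1 (4). Old order still valid.
Run Kahn's algorithm (break ties by smallest node id):
  initial in-degrees: [0, 3, 3, 2, 1]
  ready (indeg=0): [0]
  pop 0: indeg[1]->2; indeg[2]->2; indeg[3]->1; indeg[4]->0 | ready=[4] | order so far=[0]
  pop 4: indeg[2]->1; indeg[3]->0 | ready=[3] | order so far=[0, 4]
  pop 3: indeg[1]->1; indeg[2]->0 | ready=[2] | order so far=[0, 4, 3]
  pop 2: indeg[1]->0 | ready=[1] | order so far=[0, 4, 3, 2]
  pop 1: no out-edges | ready=[] | order so far=[0, 4, 3, 2, 1]
  Result: [0, 4, 3, 2, 1]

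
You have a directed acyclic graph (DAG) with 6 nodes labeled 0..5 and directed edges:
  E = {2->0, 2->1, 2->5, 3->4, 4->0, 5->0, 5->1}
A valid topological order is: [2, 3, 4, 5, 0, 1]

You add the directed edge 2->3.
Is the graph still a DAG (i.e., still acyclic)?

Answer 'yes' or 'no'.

Answer: yes

Derivation:
Given toposort: [2, 3, 4, 5, 0, 1]
Position of 2: index 0; position of 3: index 1
New edge 2->3: forward
Forward edge: respects the existing order. Still a DAG, same toposort still valid.
Still a DAG? yes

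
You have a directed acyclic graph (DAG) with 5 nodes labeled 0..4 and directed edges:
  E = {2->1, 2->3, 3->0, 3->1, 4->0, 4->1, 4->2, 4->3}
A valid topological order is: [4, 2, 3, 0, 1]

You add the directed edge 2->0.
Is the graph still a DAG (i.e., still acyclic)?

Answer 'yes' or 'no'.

Given toposort: [4, 2, 3, 0, 1]
Position of 2: index 1; position of 0: index 3
New edge 2->0: forward
Forward edge: respects the existing order. Still a DAG, same toposort still valid.
Still a DAG? yes

Answer: yes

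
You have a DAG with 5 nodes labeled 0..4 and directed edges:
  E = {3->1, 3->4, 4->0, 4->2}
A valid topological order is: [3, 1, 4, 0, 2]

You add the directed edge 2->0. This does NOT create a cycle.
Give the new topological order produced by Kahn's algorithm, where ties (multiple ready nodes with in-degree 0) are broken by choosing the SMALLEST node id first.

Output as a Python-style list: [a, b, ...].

Old toposort: [3, 1, 4, 0, 2]
Added edge: 2->0
Position of 2 (4) > position of 0 (3). Must reorder: 2 must now come before 0.
Run Kahn's algorithm (break ties by smallest node id):
  initial in-degrees: [2, 1, 1, 0, 1]
  ready (indeg=0): [3]
  pop 3: indeg[1]->0; indeg[4]->0 | ready=[1, 4] | order so far=[3]
  pop 1: no out-edges | ready=[4] | order so far=[3, 1]
  pop 4: indeg[0]->1; indeg[2]->0 | ready=[2] | order so far=[3, 1, 4]
  pop 2: indeg[0]->0 | ready=[0] | order so far=[3, 1, 4, 2]
  pop 0: no out-edges | ready=[] | order so far=[3, 1, 4, 2, 0]
  Result: [3, 1, 4, 2, 0]

Answer: [3, 1, 4, 2, 0]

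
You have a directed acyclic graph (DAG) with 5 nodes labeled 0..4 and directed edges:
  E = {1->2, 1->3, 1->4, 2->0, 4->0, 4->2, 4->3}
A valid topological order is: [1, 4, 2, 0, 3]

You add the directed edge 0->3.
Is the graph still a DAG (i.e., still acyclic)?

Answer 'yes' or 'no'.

Answer: yes

Derivation:
Given toposort: [1, 4, 2, 0, 3]
Position of 0: index 3; position of 3: index 4
New edge 0->3: forward
Forward edge: respects the existing order. Still a DAG, same toposort still valid.
Still a DAG? yes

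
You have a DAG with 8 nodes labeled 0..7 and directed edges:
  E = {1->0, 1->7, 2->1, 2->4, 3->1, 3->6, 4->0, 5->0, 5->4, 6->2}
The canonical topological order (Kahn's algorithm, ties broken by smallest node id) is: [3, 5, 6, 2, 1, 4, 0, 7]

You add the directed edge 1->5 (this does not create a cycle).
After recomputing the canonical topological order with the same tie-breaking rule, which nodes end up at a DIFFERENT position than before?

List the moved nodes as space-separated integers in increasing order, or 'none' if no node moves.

Answer: 1 2 5 6

Derivation:
Old toposort: [3, 5, 6, 2, 1, 4, 0, 7]
Added edge 1->5
Recompute Kahn (smallest-id tiebreak):
  initial in-degrees: [3, 2, 1, 0, 2, 1, 1, 1]
  ready (indeg=0): [3]
  pop 3: indeg[1]->1; indeg[6]->0 | ready=[6] | order so far=[3]
  pop 6: indeg[2]->0 | ready=[2] | order so far=[3, 6]
  pop 2: indeg[1]->0; indeg[4]->1 | ready=[1] | order so far=[3, 6, 2]
  pop 1: indeg[0]->2; indeg[5]->0; indeg[7]->0 | ready=[5, 7] | order so far=[3, 6, 2, 1]
  pop 5: indeg[0]->1; indeg[4]->0 | ready=[4, 7] | order so far=[3, 6, 2, 1, 5]
  pop 4: indeg[0]->0 | ready=[0, 7] | order so far=[3, 6, 2, 1, 5, 4]
  pop 0: no out-edges | ready=[7] | order so far=[3, 6, 2, 1, 5, 4, 0]
  pop 7: no out-edges | ready=[] | order so far=[3, 6, 2, 1, 5, 4, 0, 7]
New canonical toposort: [3, 6, 2, 1, 5, 4, 0, 7]
Compare positions:
  Node 0: index 6 -> 6 (same)
  Node 1: index 4 -> 3 (moved)
  Node 2: index 3 -> 2 (moved)
  Node 3: index 0 -> 0 (same)
  Node 4: index 5 -> 5 (same)
  Node 5: index 1 -> 4 (moved)
  Node 6: index 2 -> 1 (moved)
  Node 7: index 7 -> 7 (same)
Nodes that changed position: 1 2 5 6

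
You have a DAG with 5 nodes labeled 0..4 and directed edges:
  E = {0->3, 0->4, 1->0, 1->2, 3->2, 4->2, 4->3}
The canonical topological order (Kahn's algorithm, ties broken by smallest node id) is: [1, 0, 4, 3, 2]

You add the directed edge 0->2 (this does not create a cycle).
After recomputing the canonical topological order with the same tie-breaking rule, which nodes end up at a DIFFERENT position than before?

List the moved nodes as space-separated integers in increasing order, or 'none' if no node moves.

Old toposort: [1, 0, 4, 3, 2]
Added edge 0->2
Recompute Kahn (smallest-id tiebreak):
  initial in-degrees: [1, 0, 4, 2, 1]
  ready (indeg=0): [1]
  pop 1: indeg[0]->0; indeg[2]->3 | ready=[0] | order so far=[1]
  pop 0: indeg[2]->2; indeg[3]->1; indeg[4]->0 | ready=[4] | order so far=[1, 0]
  pop 4: indeg[2]->1; indeg[3]->0 | ready=[3] | order so far=[1, 0, 4]
  pop 3: indeg[2]->0 | ready=[2] | order so far=[1, 0, 4, 3]
  pop 2: no out-edges | ready=[] | order so far=[1, 0, 4, 3, 2]
New canonical toposort: [1, 0, 4, 3, 2]
Compare positions:
  Node 0: index 1 -> 1 (same)
  Node 1: index 0 -> 0 (same)
  Node 2: index 4 -> 4 (same)
  Node 3: index 3 -> 3 (same)
  Node 4: index 2 -> 2 (same)
Nodes that changed position: none

Answer: none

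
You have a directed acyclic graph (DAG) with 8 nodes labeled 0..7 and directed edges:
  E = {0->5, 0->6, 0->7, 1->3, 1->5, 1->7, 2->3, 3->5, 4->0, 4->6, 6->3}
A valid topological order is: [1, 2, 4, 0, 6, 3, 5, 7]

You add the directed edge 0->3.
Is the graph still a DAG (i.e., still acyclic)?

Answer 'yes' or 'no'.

Given toposort: [1, 2, 4, 0, 6, 3, 5, 7]
Position of 0: index 3; position of 3: index 5
New edge 0->3: forward
Forward edge: respects the existing order. Still a DAG, same toposort still valid.
Still a DAG? yes

Answer: yes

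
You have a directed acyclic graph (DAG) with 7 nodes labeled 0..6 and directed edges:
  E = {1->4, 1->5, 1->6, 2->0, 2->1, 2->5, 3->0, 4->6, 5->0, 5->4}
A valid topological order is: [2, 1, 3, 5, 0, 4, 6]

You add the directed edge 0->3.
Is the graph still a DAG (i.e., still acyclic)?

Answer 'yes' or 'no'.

Answer: no

Derivation:
Given toposort: [2, 1, 3, 5, 0, 4, 6]
Position of 0: index 4; position of 3: index 2
New edge 0->3: backward (u after v in old order)
Backward edge: old toposort is now invalid. Check if this creates a cycle.
Does 3 already reach 0? Reachable from 3: [0, 3]. YES -> cycle!
Still a DAG? no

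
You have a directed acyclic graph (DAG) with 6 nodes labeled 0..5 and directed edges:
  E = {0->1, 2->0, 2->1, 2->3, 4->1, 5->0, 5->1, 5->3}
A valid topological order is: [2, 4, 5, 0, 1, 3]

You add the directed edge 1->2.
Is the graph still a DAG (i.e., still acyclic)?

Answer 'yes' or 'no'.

Answer: no

Derivation:
Given toposort: [2, 4, 5, 0, 1, 3]
Position of 1: index 4; position of 2: index 0
New edge 1->2: backward (u after v in old order)
Backward edge: old toposort is now invalid. Check if this creates a cycle.
Does 2 already reach 1? Reachable from 2: [0, 1, 2, 3]. YES -> cycle!
Still a DAG? no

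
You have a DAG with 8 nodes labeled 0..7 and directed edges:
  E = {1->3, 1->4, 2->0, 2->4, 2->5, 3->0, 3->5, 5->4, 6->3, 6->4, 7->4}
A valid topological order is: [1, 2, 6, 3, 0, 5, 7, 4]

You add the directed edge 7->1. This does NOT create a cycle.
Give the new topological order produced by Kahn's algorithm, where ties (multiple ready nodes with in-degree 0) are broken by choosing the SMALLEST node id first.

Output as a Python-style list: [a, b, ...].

Old toposort: [1, 2, 6, 3, 0, 5, 7, 4]
Added edge: 7->1
Position of 7 (6) > position of 1 (0). Must reorder: 7 must now come before 1.
Run Kahn's algorithm (break ties by smallest node id):
  initial in-degrees: [2, 1, 0, 2, 5, 2, 0, 0]
  ready (indeg=0): [2, 6, 7]
  pop 2: indeg[0]->1; indeg[4]->4; indeg[5]->1 | ready=[6, 7] | order so far=[2]
  pop 6: indeg[3]->1; indeg[4]->3 | ready=[7] | order so far=[2, 6]
  pop 7: indeg[1]->0; indeg[4]->2 | ready=[1] | order so far=[2, 6, 7]
  pop 1: indeg[3]->0; indeg[4]->1 | ready=[3] | order so far=[2, 6, 7, 1]
  pop 3: indeg[0]->0; indeg[5]->0 | ready=[0, 5] | order so far=[2, 6, 7, 1, 3]
  pop 0: no out-edges | ready=[5] | order so far=[2, 6, 7, 1, 3, 0]
  pop 5: indeg[4]->0 | ready=[4] | order so far=[2, 6, 7, 1, 3, 0, 5]
  pop 4: no out-edges | ready=[] | order so far=[2, 6, 7, 1, 3, 0, 5, 4]
  Result: [2, 6, 7, 1, 3, 0, 5, 4]

Answer: [2, 6, 7, 1, 3, 0, 5, 4]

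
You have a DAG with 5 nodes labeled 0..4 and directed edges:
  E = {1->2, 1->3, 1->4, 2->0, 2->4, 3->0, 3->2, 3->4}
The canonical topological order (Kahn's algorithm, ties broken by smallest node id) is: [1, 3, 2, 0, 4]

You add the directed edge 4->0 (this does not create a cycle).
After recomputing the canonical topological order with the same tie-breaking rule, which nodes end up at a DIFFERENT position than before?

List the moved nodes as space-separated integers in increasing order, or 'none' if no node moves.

Answer: 0 4

Derivation:
Old toposort: [1, 3, 2, 0, 4]
Added edge 4->0
Recompute Kahn (smallest-id tiebreak):
  initial in-degrees: [3, 0, 2, 1, 3]
  ready (indeg=0): [1]
  pop 1: indeg[2]->1; indeg[3]->0; indeg[4]->2 | ready=[3] | order so far=[1]
  pop 3: indeg[0]->2; indeg[2]->0; indeg[4]->1 | ready=[2] | order so far=[1, 3]
  pop 2: indeg[0]->1; indeg[4]->0 | ready=[4] | order so far=[1, 3, 2]
  pop 4: indeg[0]->0 | ready=[0] | order so far=[1, 3, 2, 4]
  pop 0: no out-edges | ready=[] | order so far=[1, 3, 2, 4, 0]
New canonical toposort: [1, 3, 2, 4, 0]
Compare positions:
  Node 0: index 3 -> 4 (moved)
  Node 1: index 0 -> 0 (same)
  Node 2: index 2 -> 2 (same)
  Node 3: index 1 -> 1 (same)
  Node 4: index 4 -> 3 (moved)
Nodes that changed position: 0 4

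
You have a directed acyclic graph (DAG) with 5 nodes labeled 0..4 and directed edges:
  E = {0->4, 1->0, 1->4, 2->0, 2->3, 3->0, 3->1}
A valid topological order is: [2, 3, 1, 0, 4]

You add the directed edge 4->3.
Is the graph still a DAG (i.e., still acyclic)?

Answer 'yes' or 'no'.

Answer: no

Derivation:
Given toposort: [2, 3, 1, 0, 4]
Position of 4: index 4; position of 3: index 1
New edge 4->3: backward (u after v in old order)
Backward edge: old toposort is now invalid. Check if this creates a cycle.
Does 3 already reach 4? Reachable from 3: [0, 1, 3, 4]. YES -> cycle!
Still a DAG? no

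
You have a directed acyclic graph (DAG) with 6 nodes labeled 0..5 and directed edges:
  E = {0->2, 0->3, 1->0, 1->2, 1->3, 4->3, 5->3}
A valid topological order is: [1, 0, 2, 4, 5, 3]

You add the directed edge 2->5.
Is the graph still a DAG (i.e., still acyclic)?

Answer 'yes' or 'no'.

Given toposort: [1, 0, 2, 4, 5, 3]
Position of 2: index 2; position of 5: index 4
New edge 2->5: forward
Forward edge: respects the existing order. Still a DAG, same toposort still valid.
Still a DAG? yes

Answer: yes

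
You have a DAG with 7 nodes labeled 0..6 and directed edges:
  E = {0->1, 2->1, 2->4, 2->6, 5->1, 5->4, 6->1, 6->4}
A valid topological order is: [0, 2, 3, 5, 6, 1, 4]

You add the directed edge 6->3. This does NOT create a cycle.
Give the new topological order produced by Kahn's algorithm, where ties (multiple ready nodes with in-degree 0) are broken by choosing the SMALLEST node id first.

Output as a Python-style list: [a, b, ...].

Old toposort: [0, 2, 3, 5, 6, 1, 4]
Added edge: 6->3
Position of 6 (4) > position of 3 (2). Must reorder: 6 must now come before 3.
Run Kahn's algorithm (break ties by smallest node id):
  initial in-degrees: [0, 4, 0, 1, 3, 0, 1]
  ready (indeg=0): [0, 2, 5]
  pop 0: indeg[1]->3 | ready=[2, 5] | order so far=[0]
  pop 2: indeg[1]->2; indeg[4]->2; indeg[6]->0 | ready=[5, 6] | order so far=[0, 2]
  pop 5: indeg[1]->1; indeg[4]->1 | ready=[6] | order so far=[0, 2, 5]
  pop 6: indeg[1]->0; indeg[3]->0; indeg[4]->0 | ready=[1, 3, 4] | order so far=[0, 2, 5, 6]
  pop 1: no out-edges | ready=[3, 4] | order so far=[0, 2, 5, 6, 1]
  pop 3: no out-edges | ready=[4] | order so far=[0, 2, 5, 6, 1, 3]
  pop 4: no out-edges | ready=[] | order so far=[0, 2, 5, 6, 1, 3, 4]
  Result: [0, 2, 5, 6, 1, 3, 4]

Answer: [0, 2, 5, 6, 1, 3, 4]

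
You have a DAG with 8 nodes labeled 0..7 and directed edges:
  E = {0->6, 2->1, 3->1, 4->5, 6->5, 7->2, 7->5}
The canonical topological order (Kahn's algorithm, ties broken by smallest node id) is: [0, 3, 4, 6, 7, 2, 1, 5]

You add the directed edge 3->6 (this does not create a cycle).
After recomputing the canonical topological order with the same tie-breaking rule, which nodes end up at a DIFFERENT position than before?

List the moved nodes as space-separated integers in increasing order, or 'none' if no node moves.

Old toposort: [0, 3, 4, 6, 7, 2, 1, 5]
Added edge 3->6
Recompute Kahn (smallest-id tiebreak):
  initial in-degrees: [0, 2, 1, 0, 0, 3, 2, 0]
  ready (indeg=0): [0, 3, 4, 7]
  pop 0: indeg[6]->1 | ready=[3, 4, 7] | order so far=[0]
  pop 3: indeg[1]->1; indeg[6]->0 | ready=[4, 6, 7] | order so far=[0, 3]
  pop 4: indeg[5]->2 | ready=[6, 7] | order so far=[0, 3, 4]
  pop 6: indeg[5]->1 | ready=[7] | order so far=[0, 3, 4, 6]
  pop 7: indeg[2]->0; indeg[5]->0 | ready=[2, 5] | order so far=[0, 3, 4, 6, 7]
  pop 2: indeg[1]->0 | ready=[1, 5] | order so far=[0, 3, 4, 6, 7, 2]
  pop 1: no out-edges | ready=[5] | order so far=[0, 3, 4, 6, 7, 2, 1]
  pop 5: no out-edges | ready=[] | order so far=[0, 3, 4, 6, 7, 2, 1, 5]
New canonical toposort: [0, 3, 4, 6, 7, 2, 1, 5]
Compare positions:
  Node 0: index 0 -> 0 (same)
  Node 1: index 6 -> 6 (same)
  Node 2: index 5 -> 5 (same)
  Node 3: index 1 -> 1 (same)
  Node 4: index 2 -> 2 (same)
  Node 5: index 7 -> 7 (same)
  Node 6: index 3 -> 3 (same)
  Node 7: index 4 -> 4 (same)
Nodes that changed position: none

Answer: none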